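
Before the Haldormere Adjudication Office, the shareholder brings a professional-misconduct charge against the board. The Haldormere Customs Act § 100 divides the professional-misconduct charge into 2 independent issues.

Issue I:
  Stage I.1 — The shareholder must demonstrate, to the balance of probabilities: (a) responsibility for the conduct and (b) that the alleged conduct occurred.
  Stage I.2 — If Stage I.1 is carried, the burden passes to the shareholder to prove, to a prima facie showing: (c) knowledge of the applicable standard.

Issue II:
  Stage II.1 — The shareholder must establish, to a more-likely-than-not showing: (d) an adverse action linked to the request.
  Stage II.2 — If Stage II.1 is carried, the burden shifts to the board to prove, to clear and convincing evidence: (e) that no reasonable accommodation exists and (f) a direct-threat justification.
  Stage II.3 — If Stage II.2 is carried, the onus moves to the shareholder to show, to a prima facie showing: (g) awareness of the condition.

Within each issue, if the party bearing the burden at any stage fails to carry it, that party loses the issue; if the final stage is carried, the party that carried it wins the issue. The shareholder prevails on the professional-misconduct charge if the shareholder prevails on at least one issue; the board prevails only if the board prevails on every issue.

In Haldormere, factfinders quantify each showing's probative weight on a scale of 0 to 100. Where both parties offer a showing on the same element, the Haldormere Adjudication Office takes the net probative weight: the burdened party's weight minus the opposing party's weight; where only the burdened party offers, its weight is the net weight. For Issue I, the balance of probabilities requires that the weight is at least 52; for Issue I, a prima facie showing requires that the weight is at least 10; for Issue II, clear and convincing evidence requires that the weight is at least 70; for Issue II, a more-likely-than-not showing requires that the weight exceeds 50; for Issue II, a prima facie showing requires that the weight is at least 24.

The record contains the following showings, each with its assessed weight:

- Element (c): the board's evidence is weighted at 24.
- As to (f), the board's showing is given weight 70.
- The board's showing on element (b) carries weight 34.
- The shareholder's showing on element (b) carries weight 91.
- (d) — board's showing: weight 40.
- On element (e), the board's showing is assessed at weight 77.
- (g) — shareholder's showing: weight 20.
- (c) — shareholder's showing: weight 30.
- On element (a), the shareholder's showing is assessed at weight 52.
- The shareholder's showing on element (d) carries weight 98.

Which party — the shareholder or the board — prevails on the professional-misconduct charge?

board

— Issue I —
Stage I.1 (shareholder, the balance of probabilities, weight is at least 52): (a) 52 ≥ 52 — meets; (b) net 91−34=57 ≥ 52 — meets.
  Stage I.1 carried; the burden remains with the shareholder.
Stage I.2 (shareholder, a prima facie showing, weight is at least 10): (c) net 30−24=6 < 10 — fails.
  Stage I.2 not carried; the shareholder fails its burden.
So the board prevails on this issue.
— Issue II —
At Stage II.1 the shareholder must meet a more-likely-than-not showing (weight exceeds 50): on (d) the weight is 98 less the opposing 40 gives net 58, > 50, so (d) meets the standard.
  Stage II.1 carried; the burden shifts to the board.
At Stage II.2 the board must meet clear and convincing evidence (weight is at least 70): on (e) the weight is 77, which does reach 70, so (e) meets the standard; on (f) the weight is 70, ≥ 70, so (f) meets the standard.
  Stage II.2 is satisfied; the onus moves to the shareholder.
At Stage II.3 the shareholder must meet a prima facie showing (weight is at least 24): on (g) the weight is 20, < 24, so (g) does not meet the standard.
  Stage II.3 not carried; the shareholder fails its burden.
The analysis ends at Stage II.3; the board prevails on this issue.
Per-issue: Issue I → board; Issue II → board. The shareholder must prevail on at least one issue; overall, the board prevails.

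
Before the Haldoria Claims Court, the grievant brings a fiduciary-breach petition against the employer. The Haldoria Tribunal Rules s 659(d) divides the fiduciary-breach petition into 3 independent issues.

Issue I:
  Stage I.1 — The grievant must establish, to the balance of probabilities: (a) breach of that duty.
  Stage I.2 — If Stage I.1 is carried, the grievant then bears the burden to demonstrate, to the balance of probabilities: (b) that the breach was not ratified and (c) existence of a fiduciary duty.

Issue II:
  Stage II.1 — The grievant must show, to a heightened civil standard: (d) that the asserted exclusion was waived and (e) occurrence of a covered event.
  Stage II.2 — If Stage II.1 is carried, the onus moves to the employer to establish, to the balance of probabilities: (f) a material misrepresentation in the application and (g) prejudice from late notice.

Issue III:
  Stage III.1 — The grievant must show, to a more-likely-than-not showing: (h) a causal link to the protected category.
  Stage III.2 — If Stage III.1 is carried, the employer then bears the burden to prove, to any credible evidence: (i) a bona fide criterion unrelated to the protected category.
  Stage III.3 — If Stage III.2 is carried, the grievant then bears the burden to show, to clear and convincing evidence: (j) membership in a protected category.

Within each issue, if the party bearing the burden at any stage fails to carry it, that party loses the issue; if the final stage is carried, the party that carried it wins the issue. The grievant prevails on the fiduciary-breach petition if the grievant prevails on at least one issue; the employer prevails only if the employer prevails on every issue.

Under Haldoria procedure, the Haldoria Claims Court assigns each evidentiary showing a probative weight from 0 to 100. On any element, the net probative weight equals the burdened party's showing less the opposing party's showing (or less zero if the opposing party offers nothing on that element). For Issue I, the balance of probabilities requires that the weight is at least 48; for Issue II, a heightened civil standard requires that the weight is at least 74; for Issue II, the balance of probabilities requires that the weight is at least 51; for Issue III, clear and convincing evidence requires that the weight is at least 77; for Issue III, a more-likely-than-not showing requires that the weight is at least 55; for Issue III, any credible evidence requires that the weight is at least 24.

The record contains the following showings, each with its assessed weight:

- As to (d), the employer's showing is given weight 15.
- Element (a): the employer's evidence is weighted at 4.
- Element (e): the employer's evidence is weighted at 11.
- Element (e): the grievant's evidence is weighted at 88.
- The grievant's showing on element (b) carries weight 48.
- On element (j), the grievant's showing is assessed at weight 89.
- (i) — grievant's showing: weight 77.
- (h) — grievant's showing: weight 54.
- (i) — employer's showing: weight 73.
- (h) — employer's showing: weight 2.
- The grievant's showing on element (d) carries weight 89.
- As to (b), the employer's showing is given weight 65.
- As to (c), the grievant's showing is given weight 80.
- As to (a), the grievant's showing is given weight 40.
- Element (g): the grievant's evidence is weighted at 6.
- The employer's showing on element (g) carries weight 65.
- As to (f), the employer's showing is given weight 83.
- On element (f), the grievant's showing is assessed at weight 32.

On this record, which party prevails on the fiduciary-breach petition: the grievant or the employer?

— Issue I —
At Stage I.1 the grievant must meet the balance of probabilities (weight is at least 48): on (a) the weight is 40 less the opposing 4 gives net 36, which does not reach 48, so (a) does not meet the standard.
  Stage I.1 not carried; the grievant fails its burden.
So the employer prevails on this issue.
— Issue II —
At Stage II.1 the grievant must meet a heightened civil standard (weight is at least 74): on (d) the weight is 89 less the opposing 15 gives net 74, which does reach 74, so (d) meets the standard; on (e) the weight is 88 less the opposing 11 gives net 77, ≥ 74, so (e) meets the standard.
  Stage II.1 carried; the burden shifts to the employer.
At Stage II.2 the employer must meet the balance of probabilities (weight is at least 51): on (f) the weight is 83 less the opposing 32 gives net 51, which does reach 51, so (f) meets the standard; on (g) the weight is 65 less the opposing 6 gives net 59, which does reach 51, so (g) meets the standard.
  All elements met at the final stage.
Every stage carried; the employer prevails on this issue.
— Issue III —
Stage III.1 — burden on grievant; standard: a more-likely-than-not showing (weight is at least 55).
    (h): 54 − 2 = 52 < 55 [not met]
  The grievant does not carry Stage III.1.
So the employer prevails on this issue.
Per-issue: Issue I → employer; Issue II → employer; Issue III → employer. The grievant must prevail on at least one issue; overall, the employer prevails.

employer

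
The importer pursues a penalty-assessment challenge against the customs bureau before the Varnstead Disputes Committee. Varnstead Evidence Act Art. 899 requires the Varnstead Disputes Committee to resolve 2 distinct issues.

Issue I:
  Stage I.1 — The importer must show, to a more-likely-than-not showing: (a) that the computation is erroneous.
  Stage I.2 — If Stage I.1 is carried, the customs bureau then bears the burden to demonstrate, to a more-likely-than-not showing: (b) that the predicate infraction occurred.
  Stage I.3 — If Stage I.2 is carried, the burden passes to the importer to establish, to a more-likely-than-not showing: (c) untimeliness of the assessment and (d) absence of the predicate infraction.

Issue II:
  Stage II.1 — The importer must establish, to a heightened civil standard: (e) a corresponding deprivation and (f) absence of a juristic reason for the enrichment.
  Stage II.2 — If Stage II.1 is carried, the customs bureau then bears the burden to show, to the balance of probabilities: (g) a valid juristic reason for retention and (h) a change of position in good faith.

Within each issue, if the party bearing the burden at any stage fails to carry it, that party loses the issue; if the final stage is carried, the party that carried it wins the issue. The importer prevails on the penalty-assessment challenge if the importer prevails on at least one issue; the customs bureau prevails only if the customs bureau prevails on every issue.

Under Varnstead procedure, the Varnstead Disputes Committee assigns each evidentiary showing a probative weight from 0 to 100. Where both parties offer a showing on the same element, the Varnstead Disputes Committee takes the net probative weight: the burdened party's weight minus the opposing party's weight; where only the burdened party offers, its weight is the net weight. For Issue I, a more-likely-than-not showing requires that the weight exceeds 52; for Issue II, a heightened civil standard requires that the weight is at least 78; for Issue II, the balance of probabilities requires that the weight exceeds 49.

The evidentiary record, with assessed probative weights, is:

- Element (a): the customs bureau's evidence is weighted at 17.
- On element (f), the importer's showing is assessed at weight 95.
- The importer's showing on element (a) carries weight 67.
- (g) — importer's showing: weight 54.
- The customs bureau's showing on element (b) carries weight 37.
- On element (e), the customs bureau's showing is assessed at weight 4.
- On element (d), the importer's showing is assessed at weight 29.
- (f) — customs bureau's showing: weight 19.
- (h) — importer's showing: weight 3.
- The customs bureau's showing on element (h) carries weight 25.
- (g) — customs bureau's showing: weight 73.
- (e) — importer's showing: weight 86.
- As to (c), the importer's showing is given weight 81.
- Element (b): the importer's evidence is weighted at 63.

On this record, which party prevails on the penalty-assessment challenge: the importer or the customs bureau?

customs bureau

— Issue I —
At Stage I.1 the importer must meet a more-likely-than-not showing (weight exceeds 52): on (a) the weight is 67 less the opposing 17 gives net 50, which does not exceed 52, so (a) does not meet the standard.
  The importer does not carry Stage I.1.
So the customs bureau prevails on this issue.
— Issue II —
At Stage II.1 the importer must meet a heightened civil standard (weight is at least 78): on (e) the weight is 86 less the opposing 4 gives net 82, which does reach 78, so (e) meets the standard; on (f) the weight is 95 less the opposing 19 gives net 76, < 78, so (f) does not meet the standard.
  The importer does not carry Stage II.1.
The analysis ends at Stage II.1; the customs bureau prevails on this issue.
Per-issue: Issue I → customs bureau; Issue II → customs bureau. The importer must prevail on at least one issue; overall, the customs bureau prevails.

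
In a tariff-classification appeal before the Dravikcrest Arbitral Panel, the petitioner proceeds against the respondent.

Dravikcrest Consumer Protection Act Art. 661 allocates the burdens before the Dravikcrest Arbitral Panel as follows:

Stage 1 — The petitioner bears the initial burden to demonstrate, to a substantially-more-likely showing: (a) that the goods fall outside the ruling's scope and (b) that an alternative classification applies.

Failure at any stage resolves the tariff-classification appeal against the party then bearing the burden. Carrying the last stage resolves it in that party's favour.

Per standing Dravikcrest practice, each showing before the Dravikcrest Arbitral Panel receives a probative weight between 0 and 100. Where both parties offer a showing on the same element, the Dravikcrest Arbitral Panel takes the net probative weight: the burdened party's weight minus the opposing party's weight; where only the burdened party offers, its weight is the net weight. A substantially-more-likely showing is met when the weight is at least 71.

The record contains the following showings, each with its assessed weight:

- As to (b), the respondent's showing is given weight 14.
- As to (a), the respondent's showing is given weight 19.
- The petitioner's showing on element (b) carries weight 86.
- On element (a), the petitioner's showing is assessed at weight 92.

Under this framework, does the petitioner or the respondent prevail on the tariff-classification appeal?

Stage 1 (petitioner, a substantially-more-likely showing, weight is at least 71): (a) net 92−19=73 ≥ 71 — meets; (b) net 86−14=72 ≥ 71 — meets.
  All elements met at the final stage.
With every stage satisfied, the petitioner prevails.

petitioner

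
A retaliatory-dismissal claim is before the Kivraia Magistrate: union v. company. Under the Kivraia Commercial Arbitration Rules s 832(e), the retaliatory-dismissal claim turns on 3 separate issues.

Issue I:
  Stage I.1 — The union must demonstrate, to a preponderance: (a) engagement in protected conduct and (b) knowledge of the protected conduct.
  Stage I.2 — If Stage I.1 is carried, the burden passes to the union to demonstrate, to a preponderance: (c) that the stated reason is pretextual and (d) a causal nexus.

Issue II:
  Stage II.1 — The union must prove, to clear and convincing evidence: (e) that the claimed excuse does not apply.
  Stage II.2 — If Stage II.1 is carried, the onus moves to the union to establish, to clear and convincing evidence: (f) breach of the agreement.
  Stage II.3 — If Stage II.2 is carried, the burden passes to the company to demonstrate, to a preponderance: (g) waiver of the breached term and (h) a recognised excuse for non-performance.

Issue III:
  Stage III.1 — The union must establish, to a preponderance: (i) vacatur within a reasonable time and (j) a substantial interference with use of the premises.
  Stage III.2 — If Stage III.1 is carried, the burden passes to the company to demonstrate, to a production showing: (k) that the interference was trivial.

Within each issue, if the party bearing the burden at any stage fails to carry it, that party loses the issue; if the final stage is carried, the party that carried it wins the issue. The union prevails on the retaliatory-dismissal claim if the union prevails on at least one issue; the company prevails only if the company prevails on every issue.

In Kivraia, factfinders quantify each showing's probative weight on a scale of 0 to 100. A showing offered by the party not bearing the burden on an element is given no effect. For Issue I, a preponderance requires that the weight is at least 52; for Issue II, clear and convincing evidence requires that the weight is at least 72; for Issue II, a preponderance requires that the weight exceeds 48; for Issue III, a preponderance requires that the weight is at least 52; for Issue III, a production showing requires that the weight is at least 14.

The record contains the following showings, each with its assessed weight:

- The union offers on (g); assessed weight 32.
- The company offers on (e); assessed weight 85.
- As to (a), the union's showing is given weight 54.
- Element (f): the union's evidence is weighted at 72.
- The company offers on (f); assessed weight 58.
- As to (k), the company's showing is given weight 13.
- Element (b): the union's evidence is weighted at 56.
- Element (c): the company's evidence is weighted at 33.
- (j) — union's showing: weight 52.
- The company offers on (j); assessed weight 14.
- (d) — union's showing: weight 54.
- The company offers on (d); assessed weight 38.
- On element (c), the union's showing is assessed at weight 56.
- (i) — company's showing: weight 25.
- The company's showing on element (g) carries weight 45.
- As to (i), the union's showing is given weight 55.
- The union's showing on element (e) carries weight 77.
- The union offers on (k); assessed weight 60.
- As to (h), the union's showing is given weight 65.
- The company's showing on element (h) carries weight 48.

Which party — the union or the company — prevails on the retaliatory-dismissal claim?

union

— Issue I —
Stage I.1 (union, a preponderance, weight is at least 52): (a) 54 ≥ 52 — meets; (b) 56 ≥ 52 — meets.
  Stage I.1 carried; the burden remains with the union.
Stage I.2 (union, a preponderance, weight is at least 52): (c) 56 (company's 33 disregarded) ≥ 52 — meets; (d) 54 (company's 38 disregarded) ≥ 52 — meets.
  Stage I.2 carried; the final stage is satisfied.
Every stage carried; the union prevails on this issue.
— Issue II —
Stage II.1 (union, clear and convincing evidence, weight is at least 72): (e) 77 (company's 85 disregarded) ≥ 72 — meets.
  All elements met. The union retains the burden for Stage II.2.
Stage II.2 (union, clear and convincing evidence, weight is at least 72): (f) 72 (company's 58 disregarded) ≥ 72 — meets.
  Stage II.2 carried; the burden shifts to the company.
Stage II.3 (company, a preponderance, weight exceeds 48): (g) 45 (union's 32 disregarded) ≤ 48 — fails; (h) 48 (union's 65 disregarded) ≤ 48 — fails.
  Not every element is met, so the company fails to carry Stage II.3.
So the union prevails on this issue.
— Issue III —
Stage III.1 — burden on union; standard: a preponderance (weight is at least 52).
    (i): 55 (company's 25 disregarded) ≥ 52 [met]
    (j): 52 (company's 14 disregarded) ≥ 52 [met]
  Stage III.1 is satisfied; the onus moves to the company.
Stage III.2 — burden on company; standard: a production showing (weight is at least 14).
    (k): 13 (union's 60 disregarded) < 14 [not met]
  Stage III.2 not carried; the company fails its burden.
The analysis ends at Stage III.2; the union prevails on this issue.
Per-issue: Issue I → union; Issue II → union; Issue III → union. The union must prevail on at least one issue; overall, the union prevails.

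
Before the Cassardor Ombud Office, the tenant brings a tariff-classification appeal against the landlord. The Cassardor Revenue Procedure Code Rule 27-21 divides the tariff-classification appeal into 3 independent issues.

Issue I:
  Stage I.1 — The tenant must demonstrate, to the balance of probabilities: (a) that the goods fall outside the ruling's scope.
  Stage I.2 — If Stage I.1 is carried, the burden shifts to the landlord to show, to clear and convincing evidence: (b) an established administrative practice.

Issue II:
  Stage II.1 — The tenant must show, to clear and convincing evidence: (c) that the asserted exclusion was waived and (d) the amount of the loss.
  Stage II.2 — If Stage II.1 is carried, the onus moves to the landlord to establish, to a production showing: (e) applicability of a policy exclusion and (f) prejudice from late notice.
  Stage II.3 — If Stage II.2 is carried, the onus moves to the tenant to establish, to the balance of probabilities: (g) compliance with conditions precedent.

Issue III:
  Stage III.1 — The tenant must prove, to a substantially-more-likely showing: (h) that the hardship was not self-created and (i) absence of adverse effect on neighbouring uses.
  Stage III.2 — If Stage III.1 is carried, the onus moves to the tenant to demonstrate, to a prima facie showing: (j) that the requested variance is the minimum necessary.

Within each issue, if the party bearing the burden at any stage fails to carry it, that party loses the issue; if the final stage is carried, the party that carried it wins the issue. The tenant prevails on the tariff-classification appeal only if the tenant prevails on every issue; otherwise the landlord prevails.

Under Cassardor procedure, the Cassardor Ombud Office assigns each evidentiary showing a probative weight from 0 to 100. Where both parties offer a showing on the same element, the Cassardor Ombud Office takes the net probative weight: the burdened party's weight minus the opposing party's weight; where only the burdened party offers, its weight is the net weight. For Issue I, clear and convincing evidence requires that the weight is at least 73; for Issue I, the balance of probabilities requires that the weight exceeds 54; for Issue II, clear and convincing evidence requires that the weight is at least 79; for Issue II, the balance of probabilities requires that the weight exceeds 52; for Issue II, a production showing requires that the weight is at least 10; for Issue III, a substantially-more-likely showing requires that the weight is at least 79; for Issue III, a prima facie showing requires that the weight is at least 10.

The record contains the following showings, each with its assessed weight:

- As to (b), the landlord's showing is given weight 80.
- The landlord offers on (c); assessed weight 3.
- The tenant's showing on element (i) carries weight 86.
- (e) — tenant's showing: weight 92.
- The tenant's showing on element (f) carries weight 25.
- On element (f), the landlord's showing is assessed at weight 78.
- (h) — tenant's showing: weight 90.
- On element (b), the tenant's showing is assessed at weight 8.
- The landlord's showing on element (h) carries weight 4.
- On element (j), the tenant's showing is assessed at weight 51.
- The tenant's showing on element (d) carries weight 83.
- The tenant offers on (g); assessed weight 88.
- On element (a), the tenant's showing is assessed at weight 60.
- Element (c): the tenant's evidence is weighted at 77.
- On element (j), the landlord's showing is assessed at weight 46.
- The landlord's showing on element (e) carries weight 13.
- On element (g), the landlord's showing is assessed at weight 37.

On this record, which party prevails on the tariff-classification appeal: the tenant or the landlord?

landlord

— Issue I —
Stage I.1 — burden on tenant; standard: the balance of probabilities (weight exceeds 54).
    (a): 60 > 54 [met]
  All elements met. The burden passes to the landlord.
Stage I.2 — burden on landlord; standard: clear and convincing evidence (weight is at least 73).
    (b): 80 − 8 = 72 < 73 [not met]
  Stage I.2 not carried; the landlord fails its burden.
The tenant prevails on this issue.
— Issue II —
Stage II.1 (tenant, clear and convincing evidence, weight is at least 79): (c) net 77−3=74 < 79 — fails; (d) 83 ≥ 79 — meets.
  Not every element is met, so the tenant fails to carry Stage II.1.
So the landlord prevails on this issue.
— Issue III —
Stage III.1 (tenant, a substantially-more-likely showing, weight is at least 79): (h) net 90−4=86 ≥ 79 — meets; (i) 86 ≥ 79 — meets.
  All elements met. The tenant retains the burden for Stage III.2.
Stage III.2 (tenant, a prima facie showing, weight is at least 10): (j) net 51−46=5 < 10 — fails.
  Not every element is met, so the tenant fails to carry Stage III.2.
The landlord prevails on this issue.
Per-issue: Issue I → tenant; Issue II → landlord; Issue III → landlord. The tenant must prevail on every issue; overall, the landlord prevails.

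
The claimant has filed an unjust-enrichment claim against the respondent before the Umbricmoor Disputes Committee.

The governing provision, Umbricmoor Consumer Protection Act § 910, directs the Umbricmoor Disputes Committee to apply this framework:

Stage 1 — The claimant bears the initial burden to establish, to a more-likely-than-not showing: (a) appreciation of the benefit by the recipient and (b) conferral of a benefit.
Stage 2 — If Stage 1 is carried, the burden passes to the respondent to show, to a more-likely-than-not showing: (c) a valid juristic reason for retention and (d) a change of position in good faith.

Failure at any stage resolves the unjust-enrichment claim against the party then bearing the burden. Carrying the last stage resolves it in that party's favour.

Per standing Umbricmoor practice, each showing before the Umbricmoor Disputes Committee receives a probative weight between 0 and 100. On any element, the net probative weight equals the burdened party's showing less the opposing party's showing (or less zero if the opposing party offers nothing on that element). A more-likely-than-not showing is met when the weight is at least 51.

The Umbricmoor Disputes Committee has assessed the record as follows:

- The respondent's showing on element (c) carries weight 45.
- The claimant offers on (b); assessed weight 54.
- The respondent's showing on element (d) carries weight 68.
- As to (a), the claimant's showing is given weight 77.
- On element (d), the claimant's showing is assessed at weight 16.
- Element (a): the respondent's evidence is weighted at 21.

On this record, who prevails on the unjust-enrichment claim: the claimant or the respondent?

At Stage 1 the claimant must meet a more-likely-than-not showing (weight is at least 51): on (a) the weight is 77 less the opposing 21 gives net 56, which does reach 51, so (a) meets the standard; on (b) the weight is 54, ≥ 51, so (b) meets the standard.
  The claimant carries Stage 1; the respondent now bears the burden.
At Stage 2 the respondent must meet a more-likely-than-not showing (weight is at least 51): on (c) the weight is 45, < 51, so (c) does not meet the standard; on (d) the weight is 68 less the opposing 16 gives net 52, ≥ 51, so (d) meets the standard.
  Stage 2 not carried; the respondent fails its burden.
The claimant prevails.

claimant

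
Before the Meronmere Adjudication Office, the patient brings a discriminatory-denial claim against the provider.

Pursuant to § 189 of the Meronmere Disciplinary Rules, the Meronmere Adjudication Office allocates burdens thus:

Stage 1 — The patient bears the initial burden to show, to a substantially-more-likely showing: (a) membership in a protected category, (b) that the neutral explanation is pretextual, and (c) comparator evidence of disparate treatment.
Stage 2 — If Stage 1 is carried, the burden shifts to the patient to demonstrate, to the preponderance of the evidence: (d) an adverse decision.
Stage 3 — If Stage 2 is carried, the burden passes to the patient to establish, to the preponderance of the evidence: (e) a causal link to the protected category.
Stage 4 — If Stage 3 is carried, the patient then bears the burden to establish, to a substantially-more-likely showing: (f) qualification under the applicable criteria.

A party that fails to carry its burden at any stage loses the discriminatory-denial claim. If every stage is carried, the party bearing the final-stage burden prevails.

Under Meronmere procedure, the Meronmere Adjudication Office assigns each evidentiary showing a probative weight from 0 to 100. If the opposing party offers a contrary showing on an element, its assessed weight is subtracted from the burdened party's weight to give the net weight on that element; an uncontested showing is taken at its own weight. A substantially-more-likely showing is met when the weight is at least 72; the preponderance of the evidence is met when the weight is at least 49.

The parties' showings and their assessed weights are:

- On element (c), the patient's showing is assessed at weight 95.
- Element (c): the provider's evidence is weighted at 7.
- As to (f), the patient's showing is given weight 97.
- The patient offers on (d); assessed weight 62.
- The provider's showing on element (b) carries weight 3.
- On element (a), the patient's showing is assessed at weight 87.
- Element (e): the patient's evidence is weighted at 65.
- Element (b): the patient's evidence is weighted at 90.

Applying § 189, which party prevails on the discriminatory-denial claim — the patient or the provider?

patient

At Stage 1 the patient must meet a substantially-more-likely showing (weight is at least 72): on (a) the weight is 87, which does reach 72, so (a) meets the standard; on (b) the weight is 90 less the opposing 3 gives net 87, ≥ 72, so (b) meets the standard; on (c) the weight is 95 less the opposing 7 gives net 88, which does reach 72, so (c) meets the standard.
  Stage 1 carried; the burden remains with the patient.
At Stage 2 the patient must meet the preponderance of the evidence (weight is at least 49): on (d) the weight is 62, which does reach 49, so (d) meets the standard.
  Stage 2 carried; the burden remains with the patient.
At Stage 3 the patient must meet the preponderance of the evidence (weight is at least 49): on (e) the weight is 65, which does reach 49, so (e) meets the standard.
  Stage 3 is satisfied; the patient continues to bear the burden.
At Stage 4 the patient must meet a substantially-more-likely showing (weight is at least 72): on (f) the weight is 97, which does reach 72, so (f) meets the standard.
  All elements met at the final stage.
With every stage satisfied, the patient prevails.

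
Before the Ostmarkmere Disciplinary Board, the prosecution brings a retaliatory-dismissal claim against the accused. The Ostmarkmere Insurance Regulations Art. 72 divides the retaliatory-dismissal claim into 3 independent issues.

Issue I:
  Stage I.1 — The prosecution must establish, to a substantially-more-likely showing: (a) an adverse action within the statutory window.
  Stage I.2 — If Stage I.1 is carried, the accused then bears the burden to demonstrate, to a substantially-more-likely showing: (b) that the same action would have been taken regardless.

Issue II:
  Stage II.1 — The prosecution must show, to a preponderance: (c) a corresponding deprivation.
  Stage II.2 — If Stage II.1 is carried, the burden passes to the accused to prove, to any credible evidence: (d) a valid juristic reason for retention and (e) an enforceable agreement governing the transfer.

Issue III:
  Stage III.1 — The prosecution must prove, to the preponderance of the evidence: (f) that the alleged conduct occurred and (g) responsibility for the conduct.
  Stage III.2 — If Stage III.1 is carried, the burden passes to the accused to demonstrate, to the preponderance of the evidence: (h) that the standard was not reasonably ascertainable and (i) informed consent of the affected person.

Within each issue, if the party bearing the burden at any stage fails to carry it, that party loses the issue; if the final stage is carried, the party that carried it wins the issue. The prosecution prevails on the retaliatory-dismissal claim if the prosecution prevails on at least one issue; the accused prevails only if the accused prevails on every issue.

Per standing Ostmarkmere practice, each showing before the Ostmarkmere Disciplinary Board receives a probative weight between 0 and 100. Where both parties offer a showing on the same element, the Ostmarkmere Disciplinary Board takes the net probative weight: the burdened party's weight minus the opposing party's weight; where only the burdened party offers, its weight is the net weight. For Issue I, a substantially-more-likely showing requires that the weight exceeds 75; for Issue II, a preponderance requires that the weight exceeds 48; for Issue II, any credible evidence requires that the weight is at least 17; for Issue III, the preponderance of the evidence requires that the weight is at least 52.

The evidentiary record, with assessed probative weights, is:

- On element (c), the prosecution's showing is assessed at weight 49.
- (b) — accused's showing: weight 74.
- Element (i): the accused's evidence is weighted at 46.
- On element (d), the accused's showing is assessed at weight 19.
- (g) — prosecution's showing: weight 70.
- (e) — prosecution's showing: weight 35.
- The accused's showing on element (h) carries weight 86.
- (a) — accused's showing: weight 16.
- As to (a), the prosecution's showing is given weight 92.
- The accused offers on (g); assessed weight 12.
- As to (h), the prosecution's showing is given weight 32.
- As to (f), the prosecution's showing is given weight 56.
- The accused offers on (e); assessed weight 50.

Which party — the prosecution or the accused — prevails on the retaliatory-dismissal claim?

prosecution

— Issue I —
At Stage I.1 the prosecution must meet a substantially-more-likely showing (weight exceeds 75): on (a) the weight is 92 less the opposing 16 gives net 76, > 75, so (a) meets the standard.
  All elements met. The burden passes to the accused.
At Stage I.2 the accused must meet a substantially-more-likely showing (weight exceeds 75): on (b) the weight is 74, ≤ 75, so (b) does not meet the standard.
  Stage I.2 not carried; the accused fails its burden.
The analysis ends at Stage I.2; the prosecution prevails on this issue.
— Issue II —
Stage II.1 (prosecution, a preponderance, weight exceeds 48): (c) 49 > 48 — meets.
  The prosecution carries Stage II.1; the accused now bears the burden.
Stage II.2 (accused, any credible evidence, weight is at least 17): (d) 19 ≥ 17 — meets; (e) net 50−35=15 < 17 — fails.
  Not every element is met, so the accused fails to carry Stage II.2.
The prosecution prevails on this issue.
— Issue III —
Stage III.1 (prosecution, the preponderance of the evidence, weight is at least 52): (f) 56 ≥ 52 — meets; (g) net 70−12=58 ≥ 52 — meets.
  All elements met. The burden passes to the accused.
Stage III.2 (accused, the preponderance of the evidence, weight is at least 52): (h) net 86−32=54 ≥ 52 — meets; (i) 46 < 52 — fails.
  Not every element is met, so the accused fails to carry Stage III.2.
The prosecution prevails on this issue.
Per-issue: Issue I → prosecution; Issue II → prosecution; Issue III → prosecution. The prosecution must prevail on at least one issue; overall, the prosecution prevails.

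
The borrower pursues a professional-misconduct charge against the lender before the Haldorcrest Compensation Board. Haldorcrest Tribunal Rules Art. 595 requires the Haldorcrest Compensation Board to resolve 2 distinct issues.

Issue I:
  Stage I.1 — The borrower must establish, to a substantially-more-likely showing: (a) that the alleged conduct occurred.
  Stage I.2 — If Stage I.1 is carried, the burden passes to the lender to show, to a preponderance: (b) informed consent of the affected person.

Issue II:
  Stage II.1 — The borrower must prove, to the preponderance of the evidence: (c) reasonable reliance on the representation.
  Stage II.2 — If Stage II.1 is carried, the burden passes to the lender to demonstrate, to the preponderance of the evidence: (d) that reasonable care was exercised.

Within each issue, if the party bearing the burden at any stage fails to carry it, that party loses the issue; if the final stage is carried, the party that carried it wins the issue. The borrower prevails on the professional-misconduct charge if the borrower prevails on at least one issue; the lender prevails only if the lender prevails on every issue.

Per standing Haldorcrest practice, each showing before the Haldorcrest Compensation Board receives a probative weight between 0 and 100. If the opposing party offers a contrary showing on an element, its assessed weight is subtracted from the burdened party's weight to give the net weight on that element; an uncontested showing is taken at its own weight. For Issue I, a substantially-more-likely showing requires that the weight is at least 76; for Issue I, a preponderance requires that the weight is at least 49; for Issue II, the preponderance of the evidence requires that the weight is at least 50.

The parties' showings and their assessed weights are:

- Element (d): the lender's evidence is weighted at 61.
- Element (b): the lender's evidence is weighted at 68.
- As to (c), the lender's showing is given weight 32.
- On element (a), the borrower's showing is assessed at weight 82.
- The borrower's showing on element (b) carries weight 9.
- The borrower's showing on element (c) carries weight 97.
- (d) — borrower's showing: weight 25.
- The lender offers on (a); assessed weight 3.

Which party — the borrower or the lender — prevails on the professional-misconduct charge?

borrower

— Issue I —
At Stage I.1 the borrower must meet a substantially-more-likely showing (weight is at least 76): on (a) the weight is 82 less the opposing 3 gives net 79, which does reach 76, so (a) meets the standard.
  All elements met. The burden passes to the lender.
At Stage I.2 the lender must meet a preponderance (weight is at least 49): on (b) the weight is 68 less the opposing 9 gives net 59, ≥ 49, so (b) meets the standard.
  The lender carries the last stage.
All stages carried — the lender prevails on this issue.
— Issue II —
Stage II.1 — burden on borrower; standard: the preponderance of the evidence (weight is at least 50).
    (c): 97 − 32 = 65 ≥ 50 [met]
  Stage II.1 is satisfied; the onus moves to the lender.
Stage II.2 — burden on lender; standard: the preponderance of the evidence (weight is at least 50).
    (d): 61 − 25 = 36 < 50 [not met]
  Not every element is met, so the lender fails to carry Stage II.2.
The borrower prevails on this issue.
Per-issue: Issue I → lender; Issue II → borrower. The borrower must prevail on at least one issue; overall, the borrower prevails.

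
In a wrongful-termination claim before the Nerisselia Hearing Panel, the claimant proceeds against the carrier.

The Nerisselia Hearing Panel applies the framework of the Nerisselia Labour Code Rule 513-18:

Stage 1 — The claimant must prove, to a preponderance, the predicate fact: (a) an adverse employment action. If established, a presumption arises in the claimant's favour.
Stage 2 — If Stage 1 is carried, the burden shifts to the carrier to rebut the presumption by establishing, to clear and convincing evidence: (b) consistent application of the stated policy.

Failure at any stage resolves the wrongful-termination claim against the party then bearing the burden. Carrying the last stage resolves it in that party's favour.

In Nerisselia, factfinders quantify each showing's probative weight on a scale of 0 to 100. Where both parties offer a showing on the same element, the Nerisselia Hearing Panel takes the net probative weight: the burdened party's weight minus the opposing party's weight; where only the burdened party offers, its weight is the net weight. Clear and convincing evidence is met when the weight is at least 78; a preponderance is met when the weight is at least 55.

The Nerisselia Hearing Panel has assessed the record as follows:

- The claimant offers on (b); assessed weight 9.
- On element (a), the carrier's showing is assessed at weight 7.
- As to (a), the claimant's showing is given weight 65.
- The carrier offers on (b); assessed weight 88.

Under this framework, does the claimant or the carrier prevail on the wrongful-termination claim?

carrier

At Stage 1 the claimant must meet a preponderance (weight is at least 55): on (a) the weight is 65 less the opposing 7 gives net 58, ≥ 55, so (a) meets the standard.
  Stage 1 carried; the burden shifts to the carrier.
At Stage 2 the carrier must meet clear and convincing evidence (weight is at least 78): on (b) the weight is 88 less the opposing 9 gives net 79, which does reach 78, so (b) meets the standard.
  The carrier carries the last stage.
All stages carried — the carrier prevails.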